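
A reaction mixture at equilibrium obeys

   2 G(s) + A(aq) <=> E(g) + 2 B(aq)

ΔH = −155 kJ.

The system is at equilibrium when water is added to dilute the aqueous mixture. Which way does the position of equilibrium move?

Dilution lowers every aqueous concentration by the same factor. Δn_aq = 2 − 1 = +1, so the system shifts toward the side with more dissolved moles — to the right.

right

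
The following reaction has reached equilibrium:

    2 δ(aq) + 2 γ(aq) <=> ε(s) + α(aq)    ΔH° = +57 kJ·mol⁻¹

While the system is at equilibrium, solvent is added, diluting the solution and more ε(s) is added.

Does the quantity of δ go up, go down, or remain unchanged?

increases

Dilution lowers every aqueous concentration by the same factor. Δn_aq = 1 − 4 = -3, so the system shifts toward the side with more dissolved moles — to the left.
ε is a pure solid; its activity is 1 regardless of amount, so Q is unaffected — no shift from this change.
The net shift is to the left. δ is a reactant, so its amount increases.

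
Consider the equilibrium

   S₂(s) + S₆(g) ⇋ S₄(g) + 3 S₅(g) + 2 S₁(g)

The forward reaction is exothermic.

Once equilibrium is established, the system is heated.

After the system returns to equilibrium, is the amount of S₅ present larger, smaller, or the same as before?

The forward reaction is exothermic. Raising T favours the endothermic direction — shift to the left.
The net shift is to the left. S₅ is a product, so its amount decreases.

decreases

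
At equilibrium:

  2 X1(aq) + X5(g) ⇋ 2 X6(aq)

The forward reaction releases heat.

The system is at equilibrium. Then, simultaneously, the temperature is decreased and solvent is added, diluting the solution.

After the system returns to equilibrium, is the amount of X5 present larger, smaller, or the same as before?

The forward reaction is exothermic. Lowering T favours the exothermic direction — shift to the right.
Dilution scales every aqueous concentration by the same factor. Δn_aq = 2 − 2 = 0, so Q is unchanged — no shift.
The net shift is to the right. X5 is a reactant, so its amount decreases.

decreases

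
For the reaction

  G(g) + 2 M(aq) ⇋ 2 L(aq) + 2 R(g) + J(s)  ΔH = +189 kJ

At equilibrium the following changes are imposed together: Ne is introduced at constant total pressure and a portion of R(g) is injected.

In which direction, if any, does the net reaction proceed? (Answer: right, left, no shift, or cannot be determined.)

cannot be determined

Adding inert gas at constant total pressure expands the volume and lowers every reacting partial pressure. With Δn_gas = 2 − 1 = +1, Q moves away from K toward the side with fewer gas moles, so the system shifts toward the side with more gas moles — to the right.
Adding R (g), a product, drives the reaction to the left.
The individual effects push in opposite directions; without quantitative information the net direction cannot be determined.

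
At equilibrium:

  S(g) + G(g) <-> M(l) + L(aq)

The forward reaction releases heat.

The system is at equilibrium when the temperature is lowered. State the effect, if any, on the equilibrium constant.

K depends on temperature via the van 't Hoff relation. The forward reaction is exothermic, so lowering T increases K.

increases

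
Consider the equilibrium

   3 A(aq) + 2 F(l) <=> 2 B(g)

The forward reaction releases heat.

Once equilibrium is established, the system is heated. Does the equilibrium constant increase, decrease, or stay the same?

K depends on temperature via the van 't Hoff relation. The forward reaction is exothermic, so raising T decreases K.

decreases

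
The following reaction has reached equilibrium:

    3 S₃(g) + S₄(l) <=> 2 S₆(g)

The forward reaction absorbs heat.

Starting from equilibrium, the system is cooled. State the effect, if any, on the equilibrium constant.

decreases

K depends on temperature via the van 't Hoff relation. The forward reaction is endothermic, so lowering T decreases K.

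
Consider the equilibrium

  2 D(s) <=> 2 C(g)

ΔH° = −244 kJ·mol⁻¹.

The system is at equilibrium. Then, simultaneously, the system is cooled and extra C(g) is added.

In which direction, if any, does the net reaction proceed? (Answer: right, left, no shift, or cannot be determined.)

cannot be determined

The forward reaction is exothermic. Lowering T favours the exothermic direction — shift to the right.
Adding C (g), a product, drives the reaction to the left.
The individual effects push in opposite directions; without quantitative information the net direction cannot be determined.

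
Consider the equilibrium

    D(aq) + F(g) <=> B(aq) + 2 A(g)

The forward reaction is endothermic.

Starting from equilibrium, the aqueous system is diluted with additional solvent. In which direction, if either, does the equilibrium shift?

no shift

Dilution scales every aqueous concentration by the same factor. Δn_aq = 1 − 1 = 0, so Q is unchanged — no shift.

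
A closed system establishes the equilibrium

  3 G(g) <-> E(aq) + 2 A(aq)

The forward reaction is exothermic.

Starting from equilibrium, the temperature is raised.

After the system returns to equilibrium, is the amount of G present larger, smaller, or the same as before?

increases

The forward reaction is exothermic. Raising T favours the endothermic direction — shift to the left.
The net shift is to the left. G is a reactant, so its amount increases.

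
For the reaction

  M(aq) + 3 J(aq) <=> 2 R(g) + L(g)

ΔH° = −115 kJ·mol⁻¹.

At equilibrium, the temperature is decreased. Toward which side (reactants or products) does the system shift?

right

The forward reaction is exothermic. Lowering T favours the exothermic direction — shift to the right.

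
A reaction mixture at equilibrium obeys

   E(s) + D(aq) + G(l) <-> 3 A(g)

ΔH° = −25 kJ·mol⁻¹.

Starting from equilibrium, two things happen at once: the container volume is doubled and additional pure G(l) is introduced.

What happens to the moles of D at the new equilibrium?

decreases

Gas moles: reactants 0, products 3 (Δn_gas = +3). Expansion shifts the system toward the side with more moles of gas — to the right.
G is a pure liquid; its activity is 1 regardless of amount, so Q is unaffected — no shift from this change.
The net shift is to the right. D is a reactant, so its amount decreases.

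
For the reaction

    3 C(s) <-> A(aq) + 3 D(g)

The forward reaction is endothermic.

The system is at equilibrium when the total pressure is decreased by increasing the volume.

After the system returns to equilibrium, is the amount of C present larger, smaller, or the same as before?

decreases

Gas moles: reactants 0, products 3 (Δn_gas = +3). Expansion shifts the system toward the side with more moles of gas — to the right.
The net shift is to the right. C is a reactant, so its amount decreases.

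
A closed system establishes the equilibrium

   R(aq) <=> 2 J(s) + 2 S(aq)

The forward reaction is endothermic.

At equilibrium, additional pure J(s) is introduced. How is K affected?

The equilibrium constant depends only on temperature. This perturbation changes neither the position of equilibrium nor K.

unchanged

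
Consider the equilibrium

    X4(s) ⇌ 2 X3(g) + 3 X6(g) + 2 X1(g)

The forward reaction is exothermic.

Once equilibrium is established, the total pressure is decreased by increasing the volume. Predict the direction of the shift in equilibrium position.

right

Gas moles: reactants 0, products 7 (Δn_gas = +7). Expansion shifts the system toward the side with more moles of gas — to the right.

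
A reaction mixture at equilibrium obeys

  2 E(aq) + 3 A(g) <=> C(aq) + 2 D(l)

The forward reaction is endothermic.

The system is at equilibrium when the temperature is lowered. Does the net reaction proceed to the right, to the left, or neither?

The forward reaction is endothermic. Lowering T favours the exothermic direction — shift to the left.

left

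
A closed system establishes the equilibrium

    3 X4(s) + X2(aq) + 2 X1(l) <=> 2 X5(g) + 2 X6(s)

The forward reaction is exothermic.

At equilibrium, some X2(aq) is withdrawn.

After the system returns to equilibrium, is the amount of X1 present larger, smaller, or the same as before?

increases

Removing X2 (aq), a reactant, drives the reaction to the left.
The net shift is to the left. X1 is a reactant, so its amount increases.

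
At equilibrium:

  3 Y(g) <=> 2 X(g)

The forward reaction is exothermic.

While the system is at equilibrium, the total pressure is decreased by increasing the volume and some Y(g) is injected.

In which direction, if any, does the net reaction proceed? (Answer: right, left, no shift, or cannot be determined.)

Gas moles: reactants 3, products 2 (Δn_gas = -1). Expansion shifts the system toward the side with more moles of gas — to the left.
Adding Y (g), a reactant, drives the reaction to the right.
The individual effects push in opposite directions; without quantitative information the net direction cannot be determined.

cannot be determined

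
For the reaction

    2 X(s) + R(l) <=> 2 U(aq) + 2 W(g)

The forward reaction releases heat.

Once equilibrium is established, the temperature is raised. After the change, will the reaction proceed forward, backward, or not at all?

The forward reaction is exothermic. Raising T favours the endothermic direction — shift to the left.

left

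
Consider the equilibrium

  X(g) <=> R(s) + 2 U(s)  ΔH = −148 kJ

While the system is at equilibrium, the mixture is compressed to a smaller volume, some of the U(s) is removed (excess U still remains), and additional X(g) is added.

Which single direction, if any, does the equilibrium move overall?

Gas moles: reactants 1, products 0 (Δn_gas = -1). Compression shifts the system toward the side with fewer moles of gas — to the right.
U is a pure solid; its activity is 1 regardless of amount, so Q is unaffected — no shift from this change.
Adding X (g), a reactant, drives the reaction to the right.
Only the nonzero effect(s) matter; the net shift is to the right.

right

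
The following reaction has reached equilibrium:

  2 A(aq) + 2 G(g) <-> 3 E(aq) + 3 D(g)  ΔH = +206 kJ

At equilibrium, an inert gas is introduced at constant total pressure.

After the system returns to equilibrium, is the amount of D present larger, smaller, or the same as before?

Adding inert gas at constant total pressure expands the volume and lowers every reacting partial pressure. With Δn_gas = 3 − 2 = +1, Q moves away from K toward the side with fewer gas moles, so the system shifts toward the side with more gas moles — to the right.
The net shift is to the right. D is a product, so its amount increases.

increases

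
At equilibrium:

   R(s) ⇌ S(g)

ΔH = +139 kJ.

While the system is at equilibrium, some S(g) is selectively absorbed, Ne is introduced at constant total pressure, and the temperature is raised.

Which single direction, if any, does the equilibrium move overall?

right

Removing S (g), a product, drives the reaction to the right.
Adding inert gas at constant total pressure expands the volume and lowers every reacting partial pressure. With Δn_gas = 1 − 0 = +1, Q moves away from K toward the side with fewer gas moles, so the system shifts toward the side with more gas moles — to the right.
The forward reaction is endothermic. Raising T favours the endothermic direction — shift to the right.
All effects act in the same direction — net shift to the right.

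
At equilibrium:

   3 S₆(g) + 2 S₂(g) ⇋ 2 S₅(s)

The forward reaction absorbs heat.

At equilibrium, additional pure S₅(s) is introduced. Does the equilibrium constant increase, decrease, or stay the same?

The equilibrium constant depends only on temperature. This perturbation changes neither the position of equilibrium nor K.

unchanged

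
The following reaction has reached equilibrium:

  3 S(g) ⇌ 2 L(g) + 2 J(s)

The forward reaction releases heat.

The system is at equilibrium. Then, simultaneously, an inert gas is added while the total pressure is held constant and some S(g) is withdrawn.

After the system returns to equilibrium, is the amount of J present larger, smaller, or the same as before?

Adding inert gas at constant total pressure expands the volume and lowers every reacting partial pressure. With Δn_gas = 2 − 3 = -1, Q moves away from K toward the side with fewer gas moles, so the system shifts toward the side with more gas moles — to the left.
Removing S (g), a reactant, drives the reaction to the left.
The net shift is to the left. J is a product, so its amount decreases.

decreases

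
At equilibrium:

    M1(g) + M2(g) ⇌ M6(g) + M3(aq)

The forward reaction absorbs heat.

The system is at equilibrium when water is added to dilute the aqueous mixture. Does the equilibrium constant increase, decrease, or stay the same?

The equilibrium constant depends only on temperature. This perturbation may move the position of equilibrium, but since T is unchanged, K itself is unchanged.

unchanged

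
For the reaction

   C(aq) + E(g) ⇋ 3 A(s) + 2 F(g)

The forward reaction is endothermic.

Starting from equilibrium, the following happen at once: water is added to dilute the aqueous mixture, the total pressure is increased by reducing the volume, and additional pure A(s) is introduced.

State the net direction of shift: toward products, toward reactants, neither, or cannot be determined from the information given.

left

Dilution lowers every aqueous concentration by the same factor. Δn_aq = 0 − 1 = -1, so the system shifts toward the side with more dissolved moles — to the left.
Gas moles: reactants 1, products 2 (Δn_gas = +1). Compression shifts the system toward the side with fewer moles of gas — to the left.
A is a pure solid; its activity is 1 regardless of amount, so Q is unaffected — no shift from this change.
Only the nonzero effect(s) matter; the net shift is to the left.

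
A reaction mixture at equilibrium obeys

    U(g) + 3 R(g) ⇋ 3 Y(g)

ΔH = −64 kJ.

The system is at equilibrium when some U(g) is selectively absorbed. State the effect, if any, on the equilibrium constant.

unchanged

The equilibrium constant depends only on temperature. This perturbation may move the position of equilibrium, but since T is unchanged, K itself is unchanged.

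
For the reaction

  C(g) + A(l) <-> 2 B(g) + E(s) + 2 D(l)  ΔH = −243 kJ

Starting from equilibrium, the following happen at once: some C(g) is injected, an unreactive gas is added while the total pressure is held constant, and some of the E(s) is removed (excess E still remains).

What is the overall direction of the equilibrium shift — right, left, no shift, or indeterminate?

right

Adding C (g), a reactant, drives the reaction to the right.
Adding inert gas at constant total pressure expands the volume and lowers every reacting partial pressure. With Δn_gas = 2 − 1 = +1, Q moves away from K toward the side with fewer gas moles, so the system shifts toward the side with more gas moles — to the right.
E is a pure solid; its activity is 1 regardless of amount, so Q is unaffected — no shift from this change.
Only the nonzero effect(s) matter; the net shift is to the right.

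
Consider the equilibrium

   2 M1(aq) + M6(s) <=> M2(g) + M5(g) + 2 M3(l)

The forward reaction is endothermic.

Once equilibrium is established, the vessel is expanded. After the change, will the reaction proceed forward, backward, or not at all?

Gas moles: reactants 0, products 2 (Δn_gas = +2). Expansion shifts the system toward the side with more moles of gas — to the right.

right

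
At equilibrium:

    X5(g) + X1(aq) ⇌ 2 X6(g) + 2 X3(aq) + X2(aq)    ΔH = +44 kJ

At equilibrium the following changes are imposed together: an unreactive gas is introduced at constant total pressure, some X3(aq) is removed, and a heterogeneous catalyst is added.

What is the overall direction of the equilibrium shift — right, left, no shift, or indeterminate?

Adding inert gas at constant total pressure expands the volume and lowers every reacting partial pressure. With Δn_gas = 2 − 1 = +1, Q moves away from K toward the side with fewer gas moles, so the system shifts toward the side with more gas moles — to the right.
Removing X3 (aq), a product, drives the reaction to the right.
A catalyst speeds both forward and reverse rates equally; it changes neither Q nor K — no shift from this change.
Only the nonzero effect(s) matter; the net shift is to the right.

right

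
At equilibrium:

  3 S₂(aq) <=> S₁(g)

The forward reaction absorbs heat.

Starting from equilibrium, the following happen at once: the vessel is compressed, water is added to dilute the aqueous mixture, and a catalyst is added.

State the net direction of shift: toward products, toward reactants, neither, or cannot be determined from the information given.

Gas moles: reactants 0, products 1 (Δn_gas = +1). Compression shifts the system toward the side with fewer moles of gas — to the left.
Dilution lowers every aqueous concentration by the same factor. Δn_aq = 0 − 3 = -3, so the system shifts toward the side with more dissolved moles — to the left.
A catalyst speeds both forward and reverse rates equally; it changes neither Q nor K — no shift from this change.
Only the nonzero effect(s) matter; the net shift is to the left.

left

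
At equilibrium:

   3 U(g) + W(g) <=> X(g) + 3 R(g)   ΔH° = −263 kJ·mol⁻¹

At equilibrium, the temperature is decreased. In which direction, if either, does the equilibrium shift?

The forward reaction is exothermic. Lowering T favours the exothermic direction — shift to the right.

right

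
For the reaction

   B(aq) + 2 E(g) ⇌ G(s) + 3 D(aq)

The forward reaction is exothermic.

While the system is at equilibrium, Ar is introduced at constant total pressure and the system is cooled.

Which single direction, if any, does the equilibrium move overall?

cannot be determined

Adding inert gas at constant total pressure expands the volume and lowers every reacting partial pressure. With Δn_gas = 0 − 2 = -2, Q moves away from K toward the side with fewer gas moles, so the system shifts toward the side with more gas moles — to the left.
The forward reaction is exothermic. Lowering T favours the exothermic direction — shift to the right.
The individual effects push in opposite directions; without quantitative information the net direction cannot be determined.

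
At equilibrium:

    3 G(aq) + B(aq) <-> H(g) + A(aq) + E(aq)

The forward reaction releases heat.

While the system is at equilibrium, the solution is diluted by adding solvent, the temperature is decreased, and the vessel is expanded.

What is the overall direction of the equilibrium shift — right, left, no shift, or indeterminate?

Dilution lowers every aqueous concentration by the same factor. Δn_aq = 2 − 4 = -2, so the system shifts toward the side with more dissolved moles — to the left.
The forward reaction is exothermic. Lowering T favours the exothermic direction — shift to the right.
Gas moles: reactants 0, products 1 (Δn_gas = +1). Expansion shifts the system toward the side with more moles of gas — to the right.
The individual effects push in opposite directions; without quantitative information the net direction cannot be determined.

cannot be determined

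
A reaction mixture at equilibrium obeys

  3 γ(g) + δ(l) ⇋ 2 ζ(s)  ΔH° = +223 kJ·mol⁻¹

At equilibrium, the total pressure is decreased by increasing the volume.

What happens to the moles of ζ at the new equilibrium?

decreases

Gas moles: reactants 3, products 0 (Δn_gas = -3). Expansion shifts the system toward the side with more moles of gas — to the left.
The net shift is to the left. ζ is a product, so its amount decreases.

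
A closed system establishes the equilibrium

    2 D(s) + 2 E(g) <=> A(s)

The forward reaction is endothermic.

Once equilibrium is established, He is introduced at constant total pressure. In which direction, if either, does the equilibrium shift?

Adding inert gas at constant total pressure expands the volume and lowers every reacting partial pressure. With Δn_gas = 0 − 2 = -2, Q moves away from K toward the side with fewer gas moles, so the system shifts toward the side with more gas moles — to the left.

left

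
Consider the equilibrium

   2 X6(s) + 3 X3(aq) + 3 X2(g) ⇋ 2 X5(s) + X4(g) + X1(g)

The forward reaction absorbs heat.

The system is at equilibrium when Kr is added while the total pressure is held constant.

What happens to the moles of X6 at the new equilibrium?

Adding inert gas at constant total pressure expands the volume and lowers every reacting partial pressure. With Δn_gas = 2 − 3 = -1, Q moves away from K toward the side with fewer gas moles, so the system shifts toward the side with more gas moles — to the left.
The net shift is to the left. X6 is a reactant, so its amount increases.

increases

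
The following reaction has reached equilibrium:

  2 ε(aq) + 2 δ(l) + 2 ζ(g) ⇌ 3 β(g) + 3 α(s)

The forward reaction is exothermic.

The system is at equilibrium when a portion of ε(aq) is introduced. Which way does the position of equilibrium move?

Adding ε (aq), a reactant, drives the reaction to the right.

right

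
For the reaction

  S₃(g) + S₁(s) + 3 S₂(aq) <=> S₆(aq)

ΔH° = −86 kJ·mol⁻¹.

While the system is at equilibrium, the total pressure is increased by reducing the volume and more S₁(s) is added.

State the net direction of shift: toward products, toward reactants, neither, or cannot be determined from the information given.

right

Gas moles: reactants 1, products 0 (Δn_gas = -1). Compression shifts the system toward the side with fewer moles of gas — to the right.
S₁ is a pure solid; its activity is 1 regardless of amount, so Q is unaffected — no shift from this change.
Only the nonzero effect(s) matter; the net shift is to the right.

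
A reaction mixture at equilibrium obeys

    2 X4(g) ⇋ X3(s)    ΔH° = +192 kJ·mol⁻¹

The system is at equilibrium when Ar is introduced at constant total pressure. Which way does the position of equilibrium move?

Adding inert gas at constant total pressure expands the volume and lowers every reacting partial pressure. With Δn_gas = 0 − 2 = -2, Q moves away from K toward the side with fewer gas moles, so the system shifts toward the side with more gas moles — to the left.

left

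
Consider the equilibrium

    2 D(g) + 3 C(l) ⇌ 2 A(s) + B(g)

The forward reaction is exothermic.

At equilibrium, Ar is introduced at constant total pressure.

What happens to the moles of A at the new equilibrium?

Adding inert gas at constant total pressure expands the volume and lowers every reacting partial pressure. With Δn_gas = 1 − 2 = -1, Q moves away from K toward the side with fewer gas moles, so the system shifts toward the side with more gas moles — to the left.
The net shift is to the left. A is a product, so its amount decreases.

decreases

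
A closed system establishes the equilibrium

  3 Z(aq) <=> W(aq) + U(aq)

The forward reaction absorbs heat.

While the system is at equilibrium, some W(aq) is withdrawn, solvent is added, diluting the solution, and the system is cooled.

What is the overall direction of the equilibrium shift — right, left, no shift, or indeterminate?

Removing W (aq), a product, drives the reaction to the right.
Dilution lowers every aqueous concentration by the same factor. Δn_aq = 2 − 3 = -1, so the system shifts toward the side with more dissolved moles — to the left.
The forward reaction is endothermic. Lowering T favours the exothermic direction — shift to the left.
The individual effects push in opposite directions; without quantitative information the net direction cannot be determined.

cannot be determined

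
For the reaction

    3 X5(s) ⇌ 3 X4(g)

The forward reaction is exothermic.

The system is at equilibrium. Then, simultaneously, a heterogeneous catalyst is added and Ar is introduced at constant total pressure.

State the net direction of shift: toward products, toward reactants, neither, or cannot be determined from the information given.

right

A catalyst speeds both forward and reverse rates equally; it changes neither Q nor K — no shift from this change.
Adding inert gas at constant total pressure expands the volume and lowers every reacting partial pressure. With Δn_gas = 3 − 0 = +3, Q moves away from K toward the side with fewer gas moles, so the system shifts toward the side with more gas moles — to the right.
Only the nonzero effect(s) matter; the net shift is to the right.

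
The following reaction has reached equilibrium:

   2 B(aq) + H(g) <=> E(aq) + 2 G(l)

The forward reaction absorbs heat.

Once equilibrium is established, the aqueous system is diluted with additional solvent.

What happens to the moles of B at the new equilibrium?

Dilution lowers every aqueous concentration by the same factor. Δn_aq = 1 − 2 = -1, so the system shifts toward the side with more dissolved moles — to the left.
The net shift is to the left. B is a reactant, so its amount increases.

increases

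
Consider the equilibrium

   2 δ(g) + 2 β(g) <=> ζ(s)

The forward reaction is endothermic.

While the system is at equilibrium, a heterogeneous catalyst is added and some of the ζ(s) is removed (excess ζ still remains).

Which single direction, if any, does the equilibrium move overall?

no shift

A catalyst speeds both forward and reverse rates equally; it changes neither Q nor K — no shift from this change.
ζ is a pure solid; its activity is 1 regardless of amount, so Q is unaffected — no shift from this change.
None of the changes alters Q relative to K, so there is no net shift.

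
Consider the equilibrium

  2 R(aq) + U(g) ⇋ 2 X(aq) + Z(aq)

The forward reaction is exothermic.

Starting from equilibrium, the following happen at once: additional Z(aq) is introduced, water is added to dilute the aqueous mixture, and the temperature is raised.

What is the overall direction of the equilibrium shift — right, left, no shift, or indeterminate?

Adding Z (aq), a product, drives the reaction to the left.
Dilution lowers every aqueous concentration by the same factor. Δn_aq = 3 − 2 = +1, so the system shifts toward the side with more dissolved moles — to the right.
The forward reaction is exothermic. Raising T favours the endothermic direction — shift to the left.
The individual effects push in opposite directions; without quantitative information the net direction cannot be determined.

cannot be determined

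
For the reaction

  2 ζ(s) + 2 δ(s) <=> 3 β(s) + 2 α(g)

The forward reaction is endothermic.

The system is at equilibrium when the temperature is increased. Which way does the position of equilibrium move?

The forward reaction is endothermic. Raising T favours the endothermic direction — shift to the right.

right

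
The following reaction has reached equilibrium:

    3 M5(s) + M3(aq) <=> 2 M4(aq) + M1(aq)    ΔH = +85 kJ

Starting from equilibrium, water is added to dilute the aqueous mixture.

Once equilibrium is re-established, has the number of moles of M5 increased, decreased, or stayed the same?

decreases

Dilution lowers every aqueous concentration by the same factor. Δn_aq = 3 − 1 = +2, so the system shifts toward the side with more dissolved moles — to the right.
The net shift is to the right. M5 is a reactant, so its amount decreases.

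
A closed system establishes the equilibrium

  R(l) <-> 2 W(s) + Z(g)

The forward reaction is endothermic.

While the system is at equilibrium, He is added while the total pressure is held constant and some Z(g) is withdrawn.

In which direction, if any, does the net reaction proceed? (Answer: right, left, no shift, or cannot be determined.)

Adding inert gas at constant total pressure expands the volume and lowers every reacting partial pressure. With Δn_gas = 1 − 0 = +1, Q moves away from K toward the side with fewer gas moles, so the system shifts toward the side with more gas moles — to the right.
Removing Z (g), a product, drives the reaction to the right.
All effects act in the same direction — net shift to the right.

right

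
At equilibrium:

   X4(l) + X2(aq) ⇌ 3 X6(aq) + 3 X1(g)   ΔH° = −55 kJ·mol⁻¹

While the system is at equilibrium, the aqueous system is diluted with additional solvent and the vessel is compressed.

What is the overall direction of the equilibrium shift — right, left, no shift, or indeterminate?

cannot be determined

Dilution lowers every aqueous concentration by the same factor. Δn_aq = 3 − 1 = +2, so the system shifts toward the side with more dissolved moles — to the right.
Gas moles: reactants 0, products 3 (Δn_gas = +3). Compression shifts the system toward the side with fewer moles of gas — to the left.
The individual effects push in opposite directions; without quantitative information the net direction cannot be determined.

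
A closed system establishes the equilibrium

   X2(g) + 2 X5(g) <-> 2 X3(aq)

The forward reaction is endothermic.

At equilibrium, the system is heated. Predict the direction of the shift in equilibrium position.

The forward reaction is endothermic. Raising T favours the endothermic direction — shift to the right.

right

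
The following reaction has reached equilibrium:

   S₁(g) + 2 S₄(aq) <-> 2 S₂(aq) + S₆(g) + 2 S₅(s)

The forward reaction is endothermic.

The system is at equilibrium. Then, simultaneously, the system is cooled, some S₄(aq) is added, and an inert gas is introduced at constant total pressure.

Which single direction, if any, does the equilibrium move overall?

cannot be determined

The forward reaction is endothermic. Lowering T favours the exothermic direction — shift to the left.
Adding S₄ (aq), a reactant, drives the reaction to the right.
Adding inert gas at constant total pressure expands the volume, scaling every reacting partial pressure by the same factor. Δn_gas = 1 − 1 = 0, so Q is unchanged — no shift.
The individual effects push in opposite directions; without quantitative information the net direction cannot be determined.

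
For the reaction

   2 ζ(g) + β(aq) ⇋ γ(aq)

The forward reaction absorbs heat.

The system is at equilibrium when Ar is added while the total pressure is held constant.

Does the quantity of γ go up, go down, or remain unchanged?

Adding inert gas at constant total pressure expands the volume and lowers every reacting partial pressure. With Δn_gas = 0 − 2 = -2, Q moves away from K toward the side with fewer gas moles, so the system shifts toward the side with more gas moles — to the left.
The net shift is to the left. γ is a product, so its amount decreases.

decreases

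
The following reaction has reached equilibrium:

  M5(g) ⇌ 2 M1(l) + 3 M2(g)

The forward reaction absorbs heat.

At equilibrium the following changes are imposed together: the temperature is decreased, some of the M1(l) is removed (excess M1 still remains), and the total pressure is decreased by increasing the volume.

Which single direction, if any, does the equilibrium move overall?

cannot be determined

The forward reaction is endothermic. Lowering T favours the exothermic direction — shift to the left.
M1 is a pure liquid; its activity is 1 regardless of amount, so Q is unaffected — no shift from this change.
Gas moles: reactants 1, products 3 (Δn_gas = +2). Expansion shifts the system toward the side with more moles of gas — to the right.
The individual effects push in opposite directions; without quantitative information the net direction cannot be determined.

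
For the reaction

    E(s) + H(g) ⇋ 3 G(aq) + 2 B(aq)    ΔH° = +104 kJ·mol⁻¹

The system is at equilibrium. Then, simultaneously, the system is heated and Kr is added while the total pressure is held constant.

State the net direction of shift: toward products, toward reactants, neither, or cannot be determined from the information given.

cannot be determined

The forward reaction is endothermic. Raising T favours the endothermic direction — shift to the right.
Adding inert gas at constant total pressure expands the volume and lowers every reacting partial pressure. With Δn_gas = 0 − 1 = -1, Q moves away from K toward the side with fewer gas moles, so the system shifts toward the side with more gas moles — to the left.
The individual effects push in opposite directions; without quantitative information the net direction cannot be determined.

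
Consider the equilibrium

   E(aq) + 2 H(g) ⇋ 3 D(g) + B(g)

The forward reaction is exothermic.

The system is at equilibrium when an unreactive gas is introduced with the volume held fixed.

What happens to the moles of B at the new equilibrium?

unchanged

At constant volume, adding an inert gas leaves every reacting species' partial pressure unchanged, so Q is unchanged — no shift from this change.
No net shift occurs, so the amount of B is unchanged.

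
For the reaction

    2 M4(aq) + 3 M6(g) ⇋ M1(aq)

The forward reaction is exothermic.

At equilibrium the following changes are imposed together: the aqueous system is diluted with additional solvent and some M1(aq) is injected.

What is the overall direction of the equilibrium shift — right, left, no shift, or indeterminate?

Dilution lowers every aqueous concentration by the same factor. Δn_aq = 1 − 2 = -1, so the system shifts toward the side with more dissolved moles — to the left.
Adding M1 (aq), a product, drives the reaction to the left.
All effects act in the same direction — net shift to the left.

left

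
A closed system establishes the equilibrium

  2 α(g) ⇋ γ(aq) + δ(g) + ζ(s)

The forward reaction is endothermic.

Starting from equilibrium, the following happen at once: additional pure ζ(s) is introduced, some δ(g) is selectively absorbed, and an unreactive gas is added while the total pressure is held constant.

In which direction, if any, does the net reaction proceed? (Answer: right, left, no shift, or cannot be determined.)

ζ is a pure solid; its activity is 1 regardless of amount, so Q is unaffected — no shift from this change.
Removing δ (g), a product, drives the reaction to the right.
Adding inert gas at constant total pressure expands the volume and lowers every reacting partial pressure. With Δn_gas = 1 − 2 = -1, Q moves away from K toward the side with fewer gas moles, so the system shifts toward the side with more gas moles — to the left.
The individual effects push in opposite directions; without quantitative information the net direction cannot be determined.

cannot be determined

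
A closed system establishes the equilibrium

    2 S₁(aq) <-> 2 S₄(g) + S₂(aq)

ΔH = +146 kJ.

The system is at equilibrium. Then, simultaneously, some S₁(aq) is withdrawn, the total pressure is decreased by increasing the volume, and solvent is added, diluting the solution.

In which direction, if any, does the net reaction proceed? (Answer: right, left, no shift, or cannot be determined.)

Removing S₁ (aq), a reactant, drives the reaction to the left.
Gas moles: reactants 0, products 2 (Δn_gas = +2). Expansion shifts the system toward the side with more moles of gas — to the right.
Dilution lowers every aqueous concentration by the same factor. Δn_aq = 1 − 2 = -1, so the system shifts toward the side with more dissolved moles — to the left.
The individual effects push in opposite directions; without quantitative information the net direction cannot be determined.

cannot be determined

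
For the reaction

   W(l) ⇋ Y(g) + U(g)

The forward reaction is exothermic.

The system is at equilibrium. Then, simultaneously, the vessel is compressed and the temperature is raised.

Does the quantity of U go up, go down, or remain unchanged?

Gas moles: reactants 0, products 2 (Δn_gas = +2). Compression shifts the system toward the side with fewer moles of gas — to the left.
The forward reaction is exothermic. Raising T favours the endothermic direction — shift to the left.
The net shift is to the left. U is a product, so its amount decreases.

decreases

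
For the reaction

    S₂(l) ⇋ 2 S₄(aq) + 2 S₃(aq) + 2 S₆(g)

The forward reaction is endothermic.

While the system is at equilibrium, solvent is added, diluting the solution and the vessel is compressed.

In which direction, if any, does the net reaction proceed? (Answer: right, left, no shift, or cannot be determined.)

Dilution lowers every aqueous concentration by the same factor. Δn_aq = 4 − 0 = +4, so the system shifts toward the side with more dissolved moles — to the right.
Gas moles: reactants 0, products 2 (Δn_gas = +2). Compression shifts the system toward the side with fewer moles of gas — to the left.
The individual effects push in opposite directions; without quantitative information the net direction cannot be determined.

cannot be determined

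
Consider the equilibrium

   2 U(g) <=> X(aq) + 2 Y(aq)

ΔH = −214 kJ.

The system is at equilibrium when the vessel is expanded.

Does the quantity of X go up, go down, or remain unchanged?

Gas moles: reactants 2, products 0 (Δn_gas = -2). Expansion shifts the system toward the side with more moles of gas — to the left.
The net shift is to the left. X is a product, so its amount decreases.

decreases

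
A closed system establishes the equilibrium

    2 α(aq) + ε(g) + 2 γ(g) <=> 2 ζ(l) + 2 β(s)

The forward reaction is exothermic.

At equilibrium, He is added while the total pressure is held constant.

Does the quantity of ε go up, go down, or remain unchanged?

increases

Adding inert gas at constant total pressure expands the volume and lowers every reacting partial pressure. With Δn_gas = 0 − 3 = -3, Q moves away from K toward the side with fewer gas moles, so the system shifts toward the side with more gas moles — to the left.
The net shift is to the left. ε is a reactant, so its amount increases.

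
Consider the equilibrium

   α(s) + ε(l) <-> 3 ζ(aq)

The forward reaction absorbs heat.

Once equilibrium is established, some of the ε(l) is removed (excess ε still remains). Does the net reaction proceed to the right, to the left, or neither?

no shift

ε is a pure liquid; its activity is 1 regardless of amount, so Q is unaffected — no shift from this change.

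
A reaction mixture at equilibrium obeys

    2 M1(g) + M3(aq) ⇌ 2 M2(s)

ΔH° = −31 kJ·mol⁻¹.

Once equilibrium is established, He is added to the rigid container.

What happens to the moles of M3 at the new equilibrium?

unchanged

At constant volume, adding an inert gas leaves every reacting species' partial pressure unchanged, so Q is unchanged — no shift from this change.
No net shift occurs, so the amount of M3 is unchanged.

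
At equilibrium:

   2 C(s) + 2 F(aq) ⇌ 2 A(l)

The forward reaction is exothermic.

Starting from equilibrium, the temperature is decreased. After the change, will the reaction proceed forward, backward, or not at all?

right

The forward reaction is exothermic. Lowering T favours the exothermic direction — shift to the right.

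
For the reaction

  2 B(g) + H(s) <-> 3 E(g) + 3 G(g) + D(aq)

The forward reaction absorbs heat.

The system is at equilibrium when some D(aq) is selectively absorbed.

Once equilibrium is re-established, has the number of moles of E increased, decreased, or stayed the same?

increases

Removing D (aq), a product, drives the reaction to the right.
The net shift is to the right. E is a product, so its amount increases.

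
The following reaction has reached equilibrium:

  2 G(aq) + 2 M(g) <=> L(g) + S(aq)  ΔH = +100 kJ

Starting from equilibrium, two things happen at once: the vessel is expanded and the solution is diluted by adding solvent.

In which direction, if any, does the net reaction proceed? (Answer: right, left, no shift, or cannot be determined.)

Gas moles: reactants 2, products 1 (Δn_gas = -1). Expansion shifts the system toward the side with more moles of gas — to the left.
Dilution lowers every aqueous concentration by the same factor. Δn_aq = 1 − 2 = -1, so the system shifts toward the side with more dissolved moles — to the left.
All effects act in the same direction — net shift to the left.

left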